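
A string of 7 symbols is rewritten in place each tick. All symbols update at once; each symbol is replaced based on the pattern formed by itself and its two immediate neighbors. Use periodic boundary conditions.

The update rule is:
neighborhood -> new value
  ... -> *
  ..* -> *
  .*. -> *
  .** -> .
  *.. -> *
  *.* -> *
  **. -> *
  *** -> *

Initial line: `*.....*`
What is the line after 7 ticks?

******.
.******
*.*****
**.****
***.***
****.**
*****.*

*****.*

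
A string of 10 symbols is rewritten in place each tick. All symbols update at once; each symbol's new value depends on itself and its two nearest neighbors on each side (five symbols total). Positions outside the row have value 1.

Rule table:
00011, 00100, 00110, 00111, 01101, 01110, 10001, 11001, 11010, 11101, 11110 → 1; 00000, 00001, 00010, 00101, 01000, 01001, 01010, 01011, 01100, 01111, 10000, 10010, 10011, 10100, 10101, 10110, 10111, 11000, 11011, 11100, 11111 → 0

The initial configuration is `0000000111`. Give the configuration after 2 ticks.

tick 1: 0000001100
tick 2: 0000011010

0000011010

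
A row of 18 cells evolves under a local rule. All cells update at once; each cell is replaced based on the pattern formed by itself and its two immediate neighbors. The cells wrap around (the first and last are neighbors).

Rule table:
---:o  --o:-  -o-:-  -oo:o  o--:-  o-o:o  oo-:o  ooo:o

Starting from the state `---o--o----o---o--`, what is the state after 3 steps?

ooooooooooo--o--oo

oo------oo---o---o
oo-oooo-oo-o---o-o
ooooooooooo--o--oo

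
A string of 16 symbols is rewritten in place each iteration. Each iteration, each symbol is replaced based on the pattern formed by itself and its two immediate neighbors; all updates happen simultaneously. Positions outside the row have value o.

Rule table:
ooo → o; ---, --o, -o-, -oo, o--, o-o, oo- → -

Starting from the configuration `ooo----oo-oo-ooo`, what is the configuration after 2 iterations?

oo------------oo
o--------------o

o--------------o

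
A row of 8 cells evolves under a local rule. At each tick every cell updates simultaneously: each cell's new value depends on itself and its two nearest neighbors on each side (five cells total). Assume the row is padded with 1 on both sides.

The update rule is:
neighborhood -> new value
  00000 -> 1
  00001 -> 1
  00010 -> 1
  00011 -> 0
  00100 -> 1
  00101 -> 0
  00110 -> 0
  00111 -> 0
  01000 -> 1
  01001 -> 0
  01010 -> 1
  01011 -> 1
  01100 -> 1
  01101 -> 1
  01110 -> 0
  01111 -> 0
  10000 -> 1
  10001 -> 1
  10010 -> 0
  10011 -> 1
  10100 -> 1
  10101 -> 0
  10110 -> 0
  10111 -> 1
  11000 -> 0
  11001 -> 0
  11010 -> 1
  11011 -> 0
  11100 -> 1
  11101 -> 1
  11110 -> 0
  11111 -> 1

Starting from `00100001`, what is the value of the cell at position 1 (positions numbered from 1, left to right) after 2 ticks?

00111100
01000101
position 1 holds 0

0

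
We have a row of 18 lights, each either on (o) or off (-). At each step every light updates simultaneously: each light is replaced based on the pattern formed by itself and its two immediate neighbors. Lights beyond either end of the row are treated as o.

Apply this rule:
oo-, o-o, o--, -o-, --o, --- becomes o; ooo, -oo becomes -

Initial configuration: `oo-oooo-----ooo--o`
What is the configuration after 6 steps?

-oo---oooooo--ooo-
o-oooo-----ooo--oo
oo---oooooo--ooo--
-oooo-----ooo--ooo
o---oooooo--ooo---
oooo-----ooo--oooo

oooo-----ooo--oooo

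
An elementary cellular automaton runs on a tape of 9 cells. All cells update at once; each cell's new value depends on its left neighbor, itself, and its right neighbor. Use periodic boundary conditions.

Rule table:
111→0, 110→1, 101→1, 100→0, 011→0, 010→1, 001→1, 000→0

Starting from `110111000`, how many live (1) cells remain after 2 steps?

step 1: 011001001
step 2: 101011011
count of 1: 6

6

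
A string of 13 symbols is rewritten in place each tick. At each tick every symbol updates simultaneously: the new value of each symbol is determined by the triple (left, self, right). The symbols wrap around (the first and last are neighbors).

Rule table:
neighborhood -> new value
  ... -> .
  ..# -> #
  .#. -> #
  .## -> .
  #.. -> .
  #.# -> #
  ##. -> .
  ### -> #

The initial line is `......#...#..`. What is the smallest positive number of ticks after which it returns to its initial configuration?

tick 1: .....##..##..
tick 2: ....#...#....
tick 3: ...##..##....
tick 4: ..#...#......
tick 5: .##..##......
tick 6: #...#........
tick 7: #..##.......#
tick 8: ..#........#.
tick 9: .##.......##.
tick 10: #........#...
tick 11: #.......##..#
tick 12: .......#...#.
tick 13: ......##..##.
tick 14: .....#...#...
tick 15: ....##..##...
tick 16: ...#...#.....
tick 17: ..##..##.....
tick 18: .#...#.......
tick 19: ##..##.......
tick 20: ...#........#
tick 21: ..##.......##
tick 22: .#........#..
tick 23: ##.......##..
tick 24: ........#...#
tick 25: .......##..##
tick 26: ......#...#..

26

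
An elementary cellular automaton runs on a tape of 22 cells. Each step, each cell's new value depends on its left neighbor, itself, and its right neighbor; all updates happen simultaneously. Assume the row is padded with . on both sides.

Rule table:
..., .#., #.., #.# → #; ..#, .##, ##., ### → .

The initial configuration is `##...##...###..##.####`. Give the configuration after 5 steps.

##...##....#...#......

..##...##....#...#....
#...##...###.###.#####
###...##....#...#.....
...##...###.###.######
##...##....#...#......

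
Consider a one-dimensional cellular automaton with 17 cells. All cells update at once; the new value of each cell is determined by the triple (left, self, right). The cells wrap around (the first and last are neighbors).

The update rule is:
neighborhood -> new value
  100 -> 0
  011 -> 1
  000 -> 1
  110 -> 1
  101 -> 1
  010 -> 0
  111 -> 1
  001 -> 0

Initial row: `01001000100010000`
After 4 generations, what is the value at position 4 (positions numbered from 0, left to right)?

00000010001000111
01111000100010111
11111010001001111
11111100100001111
position 4 holds 1

1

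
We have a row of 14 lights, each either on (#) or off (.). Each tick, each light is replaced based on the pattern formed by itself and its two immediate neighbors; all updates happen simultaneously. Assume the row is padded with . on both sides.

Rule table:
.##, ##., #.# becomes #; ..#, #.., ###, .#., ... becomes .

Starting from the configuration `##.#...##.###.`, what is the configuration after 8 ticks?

..........##..

tick 1: ###....####.#.
tick 2: #.#....#..##..
tick 3: .#........##..
tick 4: ..........##..
tick 5: ..........##..  (fixed point — unchanged through tick 8)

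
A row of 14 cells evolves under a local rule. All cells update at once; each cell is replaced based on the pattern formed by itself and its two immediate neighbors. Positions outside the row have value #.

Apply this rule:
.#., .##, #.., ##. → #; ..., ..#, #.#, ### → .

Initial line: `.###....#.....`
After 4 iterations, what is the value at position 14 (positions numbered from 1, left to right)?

.

.#.##...##....
.#.###..###...
.#.#.##.#.##..
.#.#.##.#.###.
position 14 holds .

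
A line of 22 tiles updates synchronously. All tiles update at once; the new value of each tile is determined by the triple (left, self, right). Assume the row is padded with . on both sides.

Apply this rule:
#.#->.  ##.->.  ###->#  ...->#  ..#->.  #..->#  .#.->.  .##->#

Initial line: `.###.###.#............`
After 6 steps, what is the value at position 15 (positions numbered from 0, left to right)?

#

step 1: .##..##...############
step 2: .#.#.#.##.###########.
step 3: .......#..##########.#
step 4: ######..#.#########...
step 5: #####.#...########.###
step 6: ####...##.#######..##.
position 15 holds #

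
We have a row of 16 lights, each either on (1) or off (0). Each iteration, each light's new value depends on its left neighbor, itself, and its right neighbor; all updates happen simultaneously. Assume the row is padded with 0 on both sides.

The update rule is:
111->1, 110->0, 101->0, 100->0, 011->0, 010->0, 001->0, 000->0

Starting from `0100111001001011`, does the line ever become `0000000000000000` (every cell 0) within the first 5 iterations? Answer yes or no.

iteration 1: 0000010000000000
iteration 2: 0000000000000000
all cells are 0 at iteration 2

yes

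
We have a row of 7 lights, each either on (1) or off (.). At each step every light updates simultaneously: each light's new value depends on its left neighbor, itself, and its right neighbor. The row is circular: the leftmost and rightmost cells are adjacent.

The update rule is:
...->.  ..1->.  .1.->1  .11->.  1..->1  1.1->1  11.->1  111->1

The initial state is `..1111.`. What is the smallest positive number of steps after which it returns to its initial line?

...1111
1...111
11...11
111...1
1111...
.1111..
..1111.

7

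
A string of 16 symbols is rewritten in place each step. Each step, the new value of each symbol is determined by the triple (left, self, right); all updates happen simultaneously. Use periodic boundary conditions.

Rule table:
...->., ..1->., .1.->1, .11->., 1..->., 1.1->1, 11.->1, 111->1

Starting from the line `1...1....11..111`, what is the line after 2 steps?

1...1.....1....1

step 1: 1...1.....1...11
step 2: 1...1.....1....1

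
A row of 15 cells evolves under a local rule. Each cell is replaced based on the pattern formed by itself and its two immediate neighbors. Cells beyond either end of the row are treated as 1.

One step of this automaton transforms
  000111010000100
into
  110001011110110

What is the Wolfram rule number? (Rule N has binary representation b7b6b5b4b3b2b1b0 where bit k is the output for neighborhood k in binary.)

85

position 4: 111 → 0  (bit 7 = 0)
position 5: 110 → 1  (bit 6 = 1)
position 6: 101 → 0  (bit 5 = 0)
position 0: 100 → 1  (bit 4 = 1)
position 3: 011 → 0  (bit 3 = 0)
position 7: 010 → 1  (bit 2 = 1)
position 2: 001 → 0  (bit 1 = 0)
position 1: 000 → 1  (bit 0 = 1)
bits b7..b0 = 01010101 = 85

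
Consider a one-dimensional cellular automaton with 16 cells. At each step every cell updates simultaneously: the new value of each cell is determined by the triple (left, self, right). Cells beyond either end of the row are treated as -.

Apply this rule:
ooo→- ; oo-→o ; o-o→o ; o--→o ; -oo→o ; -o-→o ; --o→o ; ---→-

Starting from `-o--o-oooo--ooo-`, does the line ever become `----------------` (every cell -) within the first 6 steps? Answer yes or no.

no

ooooooo--oooo-oo
o-----oooo--oooo
oo---oo--oooo--o
ooo-oooooo--oooo
o-ooo----oooo--o
ooo-oo--oo--oooo
step 6 is ooo-oo--oo--oooo, still not uniform -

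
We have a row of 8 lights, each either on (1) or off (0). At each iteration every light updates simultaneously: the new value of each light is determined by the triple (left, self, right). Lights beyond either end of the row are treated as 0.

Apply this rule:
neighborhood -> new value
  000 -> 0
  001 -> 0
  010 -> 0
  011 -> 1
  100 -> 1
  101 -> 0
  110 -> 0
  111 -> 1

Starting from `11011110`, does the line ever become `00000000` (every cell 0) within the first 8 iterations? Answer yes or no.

iteration 1: 10011101
iteration 2: 01011000
iteration 3: 00010100
iteration 4: 00000010
iteration 5: 00000001
iteration 6: 00000000
all cells are 0 at iteration 6

yes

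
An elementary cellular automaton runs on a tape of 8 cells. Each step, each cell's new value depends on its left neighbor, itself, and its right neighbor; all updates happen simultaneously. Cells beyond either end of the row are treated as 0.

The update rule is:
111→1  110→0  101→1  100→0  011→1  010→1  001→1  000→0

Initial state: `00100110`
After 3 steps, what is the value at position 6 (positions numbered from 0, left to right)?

0

01101100
11011000
10110000
position 6 holds 0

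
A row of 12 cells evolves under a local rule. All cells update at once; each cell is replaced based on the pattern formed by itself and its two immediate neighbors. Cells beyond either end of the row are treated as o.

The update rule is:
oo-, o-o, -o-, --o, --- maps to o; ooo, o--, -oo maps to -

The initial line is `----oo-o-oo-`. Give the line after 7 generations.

o---oooo-o-o

generation 1: -ooo-oooo-oo
generation 2: o--oo---oo--
generation 3: o-o-o-oo-o-o
generation 4: oooooo-oooo-
generation 5: -----oo---oo
generation 6: -oooo-o-oo--
generation 7: o---oooo-o-o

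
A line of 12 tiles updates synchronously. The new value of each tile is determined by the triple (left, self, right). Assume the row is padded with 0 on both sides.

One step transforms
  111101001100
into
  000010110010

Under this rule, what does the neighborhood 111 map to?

0

At position 1 the neighborhood is 111; the next row has 0 there.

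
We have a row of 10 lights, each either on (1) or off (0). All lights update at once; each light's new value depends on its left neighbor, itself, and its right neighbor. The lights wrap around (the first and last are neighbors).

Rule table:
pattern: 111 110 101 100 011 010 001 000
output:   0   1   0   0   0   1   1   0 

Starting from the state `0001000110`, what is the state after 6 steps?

0101011010

step 1: 0011001010
step 2: 0101011010
step 3: 1101001010
step 4: 0101011010  (repeats step 2; period 2)
step 6: 0101011010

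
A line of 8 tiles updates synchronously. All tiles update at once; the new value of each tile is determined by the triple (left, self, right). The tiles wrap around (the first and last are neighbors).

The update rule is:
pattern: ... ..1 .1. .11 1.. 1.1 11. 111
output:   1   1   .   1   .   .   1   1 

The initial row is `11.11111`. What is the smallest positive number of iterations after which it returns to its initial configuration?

11.11111

1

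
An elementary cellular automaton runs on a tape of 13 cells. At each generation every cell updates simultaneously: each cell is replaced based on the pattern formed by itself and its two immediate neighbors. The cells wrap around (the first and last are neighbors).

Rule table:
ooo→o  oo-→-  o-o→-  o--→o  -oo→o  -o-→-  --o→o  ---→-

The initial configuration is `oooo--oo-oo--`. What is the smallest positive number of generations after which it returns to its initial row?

ooo-ooo--o-oo
oo--oo-oo--oo
o-ooo--o-oooo
--oo-oo--oooo
ooo--o-ooooo-
oo-oo--oooo--
o--o-ooooo-oo
-oo--oooo--oo
-o-ooooo-ooo-
o--oooo--oo-o
-ooooo-ooo--o
-oooo--oo-oo-
oooo-ooo--o-o
ooo--oo-oo--o
oo-ooo--o-ooo
o--oo-oo--ooo
-ooo--o-ooooo
-oo-oo--oooo-
oo--o-ooooo-o
o-oo--oooo--o
--o-ooooo-ooo
oo--oooo--oo-
o-ooooo-ooo--
--oooo--oo-oo
ooooo-ooo--o-
oooo--oo-oo--

26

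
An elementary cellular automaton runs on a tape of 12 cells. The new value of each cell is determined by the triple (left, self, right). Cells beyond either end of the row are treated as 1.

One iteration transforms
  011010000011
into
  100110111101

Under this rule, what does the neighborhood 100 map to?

At position 5 the neighborhood is 100; the next row has 0 there.

0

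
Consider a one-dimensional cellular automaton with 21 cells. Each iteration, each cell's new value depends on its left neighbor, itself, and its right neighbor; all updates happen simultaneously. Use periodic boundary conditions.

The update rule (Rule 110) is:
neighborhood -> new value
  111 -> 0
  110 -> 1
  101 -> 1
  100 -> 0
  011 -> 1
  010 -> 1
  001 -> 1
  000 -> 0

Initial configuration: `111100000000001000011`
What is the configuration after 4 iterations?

110100000011111111110

iteration 1: 000100000000011000110
iteration 2: 001100000000111001110
iteration 3: 011100000001101011010
iteration 4: 110100000011111111110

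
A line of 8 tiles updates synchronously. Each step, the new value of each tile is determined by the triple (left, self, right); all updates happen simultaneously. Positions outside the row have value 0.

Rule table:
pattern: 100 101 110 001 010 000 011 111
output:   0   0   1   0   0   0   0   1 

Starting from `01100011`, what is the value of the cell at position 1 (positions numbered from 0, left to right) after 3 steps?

00100001
00000000
00000000
position 1 holds 0

0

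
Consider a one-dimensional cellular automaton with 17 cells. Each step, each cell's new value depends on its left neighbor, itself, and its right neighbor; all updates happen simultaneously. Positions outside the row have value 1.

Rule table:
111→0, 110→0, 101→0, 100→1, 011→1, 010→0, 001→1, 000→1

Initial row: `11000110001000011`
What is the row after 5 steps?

00111101110111110
11100001000100000
00011110111011111
11110000100010000
00001111011101111

00001111011101111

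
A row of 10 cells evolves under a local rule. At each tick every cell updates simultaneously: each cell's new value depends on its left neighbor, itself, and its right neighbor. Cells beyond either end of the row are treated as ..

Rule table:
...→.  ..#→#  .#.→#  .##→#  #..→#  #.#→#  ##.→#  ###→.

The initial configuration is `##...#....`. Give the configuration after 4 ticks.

#.###...##

###.###...
#.###.##..
###.#####.
#.###...##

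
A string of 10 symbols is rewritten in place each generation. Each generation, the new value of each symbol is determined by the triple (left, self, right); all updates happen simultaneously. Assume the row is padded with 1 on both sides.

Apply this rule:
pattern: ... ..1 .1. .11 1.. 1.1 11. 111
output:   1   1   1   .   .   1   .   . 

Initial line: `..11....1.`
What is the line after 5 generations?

generation 1: .1...11111
generation 2: 11.11.....
generation 3: ..1...1111
generation 4: .11.11....
generation 5: 1..1...111

1..1...111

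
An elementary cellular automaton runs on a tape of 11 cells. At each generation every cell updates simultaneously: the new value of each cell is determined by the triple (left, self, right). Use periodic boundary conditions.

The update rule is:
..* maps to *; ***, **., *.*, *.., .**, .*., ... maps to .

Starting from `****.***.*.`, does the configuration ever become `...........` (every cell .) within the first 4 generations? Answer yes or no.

yes

generation 1: ...........
all cells are . at generation 1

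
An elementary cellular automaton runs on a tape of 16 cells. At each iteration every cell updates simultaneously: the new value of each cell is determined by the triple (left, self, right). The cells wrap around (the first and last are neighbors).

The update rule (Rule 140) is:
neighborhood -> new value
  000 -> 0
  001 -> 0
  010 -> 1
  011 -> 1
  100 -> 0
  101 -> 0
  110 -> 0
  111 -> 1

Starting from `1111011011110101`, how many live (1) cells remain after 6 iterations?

1110010011100101
1100010011000101
1000010010000101
0000010010000101
0000010010000101  (fixed point — unchanged through iteration 6)
count of 1: 4

4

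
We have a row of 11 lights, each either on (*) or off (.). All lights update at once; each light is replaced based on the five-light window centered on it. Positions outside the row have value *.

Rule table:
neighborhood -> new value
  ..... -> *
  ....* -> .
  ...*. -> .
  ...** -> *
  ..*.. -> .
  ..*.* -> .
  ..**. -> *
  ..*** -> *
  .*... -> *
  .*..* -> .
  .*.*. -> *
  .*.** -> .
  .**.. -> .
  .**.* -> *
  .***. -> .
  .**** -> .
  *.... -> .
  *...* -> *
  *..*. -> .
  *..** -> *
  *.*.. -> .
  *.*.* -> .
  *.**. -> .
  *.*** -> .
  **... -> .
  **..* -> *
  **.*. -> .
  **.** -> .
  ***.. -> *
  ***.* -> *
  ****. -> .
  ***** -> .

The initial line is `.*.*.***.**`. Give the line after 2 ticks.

tick 1: ..*....*...
tick 2: *..*....***

*..*....***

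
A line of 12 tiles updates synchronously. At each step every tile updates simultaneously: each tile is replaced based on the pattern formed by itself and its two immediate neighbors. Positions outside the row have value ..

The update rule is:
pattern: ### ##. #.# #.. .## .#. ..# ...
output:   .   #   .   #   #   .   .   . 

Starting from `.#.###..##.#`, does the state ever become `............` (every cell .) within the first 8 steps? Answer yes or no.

...#.##.##..
.....##.###.
.....##.#.##
.....##...##
.....###..##
.....#.##.##
.......##.##
.......##.##
step 8 is .......##.##, still not uniform .

no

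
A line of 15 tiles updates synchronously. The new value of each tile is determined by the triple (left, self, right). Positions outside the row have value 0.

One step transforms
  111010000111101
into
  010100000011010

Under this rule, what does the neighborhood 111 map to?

At position 1 the neighborhood is 111; the next row has 1 there.

1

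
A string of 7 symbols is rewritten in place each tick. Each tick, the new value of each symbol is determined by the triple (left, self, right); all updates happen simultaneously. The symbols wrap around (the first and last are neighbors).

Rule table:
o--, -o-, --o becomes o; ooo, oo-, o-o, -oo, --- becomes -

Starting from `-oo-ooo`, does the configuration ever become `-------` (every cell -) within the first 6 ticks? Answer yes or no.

tick 1: -------
all cells are - at tick 1

yes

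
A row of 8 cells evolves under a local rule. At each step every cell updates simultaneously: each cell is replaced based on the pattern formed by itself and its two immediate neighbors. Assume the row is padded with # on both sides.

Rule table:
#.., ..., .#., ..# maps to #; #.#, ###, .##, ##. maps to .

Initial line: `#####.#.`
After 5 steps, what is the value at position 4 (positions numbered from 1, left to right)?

......#.
#######.
........
########
........
position 4 holds .

.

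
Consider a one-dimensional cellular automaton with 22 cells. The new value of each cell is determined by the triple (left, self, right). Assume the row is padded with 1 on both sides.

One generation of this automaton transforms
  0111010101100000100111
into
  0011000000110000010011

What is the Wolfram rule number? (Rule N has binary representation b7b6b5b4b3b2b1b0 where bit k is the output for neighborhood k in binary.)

208

position 2: 111 → 1  (bit 7 = 1)
position 3: 110 → 1  (bit 6 = 1)
position 0: 101 → 0  (bit 5 = 0)
position 11: 100 → 1  (bit 4 = 1)
position 1: 011 → 0  (bit 3 = 0)
position 5: 010 → 0  (bit 2 = 0)
position 15: 001 → 0  (bit 1 = 0)
position 12: 000 → 0  (bit 0 = 0)
bits b7..b0 = 11010000 = 208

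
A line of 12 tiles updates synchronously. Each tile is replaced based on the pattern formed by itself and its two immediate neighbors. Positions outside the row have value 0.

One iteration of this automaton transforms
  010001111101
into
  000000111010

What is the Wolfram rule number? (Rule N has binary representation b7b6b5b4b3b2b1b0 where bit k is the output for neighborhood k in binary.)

160

position 6: 111 → 1  (bit 7 = 1)
position 9: 110 → 0  (bit 6 = 0)
position 10: 101 → 1  (bit 5 = 1)
position 2: 100 → 0  (bit 4 = 0)
position 5: 011 → 0  (bit 3 = 0)
position 1: 010 → 0  (bit 2 = 0)
position 0: 001 → 0  (bit 1 = 0)
position 3: 000 → 0  (bit 0 = 0)
bits b7..b0 = 10100000 = 160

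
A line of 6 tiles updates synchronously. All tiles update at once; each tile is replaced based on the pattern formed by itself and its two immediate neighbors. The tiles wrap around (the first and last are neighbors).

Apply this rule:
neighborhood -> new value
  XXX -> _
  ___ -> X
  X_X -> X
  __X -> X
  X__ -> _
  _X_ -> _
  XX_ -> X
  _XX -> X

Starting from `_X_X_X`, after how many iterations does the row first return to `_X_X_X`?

2

X_X_X_
_X_X_X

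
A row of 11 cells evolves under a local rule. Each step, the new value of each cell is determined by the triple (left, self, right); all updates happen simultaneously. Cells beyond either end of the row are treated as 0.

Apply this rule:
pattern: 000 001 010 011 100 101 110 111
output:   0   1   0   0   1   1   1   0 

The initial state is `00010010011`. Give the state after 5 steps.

00101101101
01010110110
10101011011
01010101101
10101010110

10101010110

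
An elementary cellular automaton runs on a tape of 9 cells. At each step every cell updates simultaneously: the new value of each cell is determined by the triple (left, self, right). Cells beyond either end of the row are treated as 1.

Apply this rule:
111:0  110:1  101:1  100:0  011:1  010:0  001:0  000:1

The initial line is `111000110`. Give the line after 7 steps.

010111001

step 1: 001010111
step 2: 000101100
step 3: 010011100
step 4: 100010100
step 5: 101001000
step 6: 110000010
step 7: 010111001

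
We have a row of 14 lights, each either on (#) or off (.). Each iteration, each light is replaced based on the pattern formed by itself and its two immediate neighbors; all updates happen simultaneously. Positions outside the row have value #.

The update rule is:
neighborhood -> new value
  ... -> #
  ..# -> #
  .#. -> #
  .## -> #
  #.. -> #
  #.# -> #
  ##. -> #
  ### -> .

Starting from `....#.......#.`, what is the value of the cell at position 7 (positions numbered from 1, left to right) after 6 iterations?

.

##############
..............
##############  (repeats iteration 1; period 2)
iteration 6: ..............
position 7 holds .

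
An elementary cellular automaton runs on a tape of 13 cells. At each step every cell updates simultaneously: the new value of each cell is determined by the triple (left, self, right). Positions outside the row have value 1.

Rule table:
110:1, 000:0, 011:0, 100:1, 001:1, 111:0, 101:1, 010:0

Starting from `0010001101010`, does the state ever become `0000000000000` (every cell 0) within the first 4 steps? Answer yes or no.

no

step 1: 1101010110101
step 2: 0110101011010
step 3: 1011010101101
step 4: 1101101010110
step 4 is 1101101010110, still not uniform 0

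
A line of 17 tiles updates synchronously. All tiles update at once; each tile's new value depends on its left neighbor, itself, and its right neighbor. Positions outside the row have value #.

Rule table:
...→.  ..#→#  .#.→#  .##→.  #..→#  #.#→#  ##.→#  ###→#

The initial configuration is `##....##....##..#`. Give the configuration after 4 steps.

#########.#####.#

step 1: ###..#.##..#.###.
step 2: #######.#####.###
step 3: ########.#####.##
step 4: #########.#####.#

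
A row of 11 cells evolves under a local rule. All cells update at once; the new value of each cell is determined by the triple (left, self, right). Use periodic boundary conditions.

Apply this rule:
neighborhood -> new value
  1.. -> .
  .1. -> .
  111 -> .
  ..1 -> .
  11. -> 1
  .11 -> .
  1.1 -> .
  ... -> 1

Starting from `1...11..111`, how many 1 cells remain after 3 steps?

1.1..1.....
.......111.
111111...1.
count of 1: 7

7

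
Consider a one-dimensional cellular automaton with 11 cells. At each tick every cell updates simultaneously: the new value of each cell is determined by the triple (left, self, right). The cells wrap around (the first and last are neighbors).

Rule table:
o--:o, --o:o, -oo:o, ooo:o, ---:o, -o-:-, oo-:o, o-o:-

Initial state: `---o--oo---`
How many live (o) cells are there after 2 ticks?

ooo-ooooooo
ooo-ooooooo
count of o: 10

10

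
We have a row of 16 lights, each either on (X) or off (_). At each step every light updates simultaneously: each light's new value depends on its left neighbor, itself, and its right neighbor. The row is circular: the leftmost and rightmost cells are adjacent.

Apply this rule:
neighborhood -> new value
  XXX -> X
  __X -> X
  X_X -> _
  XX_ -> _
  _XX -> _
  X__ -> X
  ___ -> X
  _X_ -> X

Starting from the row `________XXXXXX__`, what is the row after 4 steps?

_XXXX___X_XX_X__

XXXXXXXX_XXXX_XX
XXXXXXX___XX___X
XXXXXX_XXX__XXX_
_XXXX___X_XX_X__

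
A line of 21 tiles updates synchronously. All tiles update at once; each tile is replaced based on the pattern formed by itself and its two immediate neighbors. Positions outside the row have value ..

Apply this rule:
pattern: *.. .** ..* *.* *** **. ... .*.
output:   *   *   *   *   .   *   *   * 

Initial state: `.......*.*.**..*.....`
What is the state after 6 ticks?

tick 1: *********************
tick 2: *...................*
tick 3: *********************  (repeats tick 1; period 2)
tick 6: *...................*

*...................*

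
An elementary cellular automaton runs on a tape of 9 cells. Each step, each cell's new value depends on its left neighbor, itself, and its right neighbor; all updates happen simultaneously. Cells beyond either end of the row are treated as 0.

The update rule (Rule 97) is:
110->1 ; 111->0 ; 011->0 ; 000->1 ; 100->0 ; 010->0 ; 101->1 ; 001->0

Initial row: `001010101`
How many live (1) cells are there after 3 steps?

100101010
000010100
111001001
count of 1: 5

5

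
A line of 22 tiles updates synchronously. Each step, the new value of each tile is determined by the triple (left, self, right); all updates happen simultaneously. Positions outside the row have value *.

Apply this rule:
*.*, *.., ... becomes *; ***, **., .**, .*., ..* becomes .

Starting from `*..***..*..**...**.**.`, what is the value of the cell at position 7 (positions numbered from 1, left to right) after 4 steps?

*

.*....*..*...**...*..*
*.***..*..**...**..*..
.*...*..*...**...*..*.
*.**..*..**...**..*..*
position 7 holds *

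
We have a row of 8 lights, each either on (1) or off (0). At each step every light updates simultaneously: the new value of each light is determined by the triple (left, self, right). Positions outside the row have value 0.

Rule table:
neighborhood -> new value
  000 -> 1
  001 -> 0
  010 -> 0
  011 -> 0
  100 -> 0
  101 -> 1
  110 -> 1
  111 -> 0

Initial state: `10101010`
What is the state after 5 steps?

11110001

01010100
00101001
10010000
00000111
11110001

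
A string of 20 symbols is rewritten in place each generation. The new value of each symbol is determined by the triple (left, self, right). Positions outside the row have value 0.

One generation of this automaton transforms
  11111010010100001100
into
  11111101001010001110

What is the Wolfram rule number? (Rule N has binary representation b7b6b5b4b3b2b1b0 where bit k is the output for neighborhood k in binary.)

position 1: 111 → 1  (bit 7 = 1)
position 4: 110 → 1  (bit 6 = 1)
position 5: 101 → 1  (bit 5 = 1)
position 7: 100 → 1  (bit 4 = 1)
position 0: 011 → 1  (bit 3 = 1)
position 6: 010 → 0  (bit 2 = 0)
position 8: 001 → 0  (bit 1 = 0)
position 13: 000 → 0  (bit 0 = 0)
bits b7..b0 = 11111000 = 248

248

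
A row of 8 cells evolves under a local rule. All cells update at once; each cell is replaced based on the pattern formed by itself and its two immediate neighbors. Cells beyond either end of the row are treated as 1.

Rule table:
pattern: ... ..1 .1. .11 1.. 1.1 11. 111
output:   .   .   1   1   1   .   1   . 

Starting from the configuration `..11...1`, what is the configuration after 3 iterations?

1.1.11.1

iteration 1: 1.111..1
iteration 2: 1.1.11.1
iteration 3: 1.1.11.1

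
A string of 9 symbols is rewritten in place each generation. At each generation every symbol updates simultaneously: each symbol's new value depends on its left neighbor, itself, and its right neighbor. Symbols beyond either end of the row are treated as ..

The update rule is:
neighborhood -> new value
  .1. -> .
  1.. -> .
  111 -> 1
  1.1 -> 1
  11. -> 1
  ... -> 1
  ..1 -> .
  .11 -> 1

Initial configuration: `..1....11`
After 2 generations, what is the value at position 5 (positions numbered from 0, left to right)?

1

generation 1: 1...11.11
generation 2: ..1.11111
position 5 holds 1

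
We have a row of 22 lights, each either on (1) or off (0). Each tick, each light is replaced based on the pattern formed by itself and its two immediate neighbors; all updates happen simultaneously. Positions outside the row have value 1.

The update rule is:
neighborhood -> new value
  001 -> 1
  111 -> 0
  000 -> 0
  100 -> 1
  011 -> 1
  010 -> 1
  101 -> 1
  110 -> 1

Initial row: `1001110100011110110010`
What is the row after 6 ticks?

1000110000111111111111

1111011110110011111111
0001110011111110000000
1011011110000011000001
1111110011000111100011
0000011111101100110110
1000110000111111111111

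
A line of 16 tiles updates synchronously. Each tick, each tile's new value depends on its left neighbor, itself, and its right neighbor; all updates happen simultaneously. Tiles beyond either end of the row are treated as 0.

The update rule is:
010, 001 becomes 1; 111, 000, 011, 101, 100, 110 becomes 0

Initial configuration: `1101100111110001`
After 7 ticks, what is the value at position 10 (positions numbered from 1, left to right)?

1

tick 1: 0000001000000011
tick 2: 0000011000000100
tick 3: 0000100000001100
tick 4: 0001100000010000
tick 5: 0010000000110000
tick 6: 0110000001000000
tick 7: 1000000011000000
position 10 holds 1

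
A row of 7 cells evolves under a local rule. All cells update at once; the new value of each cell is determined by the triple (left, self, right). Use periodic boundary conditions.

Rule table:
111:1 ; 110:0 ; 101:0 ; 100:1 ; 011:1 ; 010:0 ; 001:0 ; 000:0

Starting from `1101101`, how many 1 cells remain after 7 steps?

step 1: 1001001
step 2: 0100101
step 3: 0010000
step 4: 0001000
step 5: 0000100
step 6: 0000010
step 7: 0000001
count of 1: 1

1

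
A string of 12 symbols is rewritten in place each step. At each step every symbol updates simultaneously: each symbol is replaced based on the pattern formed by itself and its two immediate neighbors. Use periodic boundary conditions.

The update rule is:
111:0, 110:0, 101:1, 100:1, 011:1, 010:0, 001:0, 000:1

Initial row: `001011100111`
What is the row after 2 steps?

010101001010

100110010100
010101001010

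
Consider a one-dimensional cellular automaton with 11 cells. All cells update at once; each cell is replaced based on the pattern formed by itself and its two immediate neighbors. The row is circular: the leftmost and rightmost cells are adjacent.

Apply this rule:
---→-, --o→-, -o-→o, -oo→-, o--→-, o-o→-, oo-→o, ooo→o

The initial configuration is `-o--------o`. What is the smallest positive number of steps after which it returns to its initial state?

1

-o--------o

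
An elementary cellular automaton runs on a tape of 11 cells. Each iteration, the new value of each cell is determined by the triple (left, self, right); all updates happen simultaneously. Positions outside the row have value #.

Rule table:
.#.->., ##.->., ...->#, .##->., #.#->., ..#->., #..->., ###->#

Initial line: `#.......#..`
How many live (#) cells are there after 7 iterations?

5

..#####....
...###..##.
.#..#......
......####.
.####..##..
..##.......
.....#####.
count of #: 5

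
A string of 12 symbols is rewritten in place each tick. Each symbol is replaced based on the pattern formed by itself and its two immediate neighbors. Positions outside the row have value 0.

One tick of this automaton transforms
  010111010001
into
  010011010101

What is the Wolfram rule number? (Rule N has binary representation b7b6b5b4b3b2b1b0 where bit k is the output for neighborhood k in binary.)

position 4: 111 → 1  (bit 7 = 1)
position 5: 110 → 1  (bit 6 = 1)
position 2: 101 → 0  (bit 5 = 0)
position 8: 100 → 0  (bit 4 = 0)
position 3: 011 → 0  (bit 3 = 0)
position 1: 010 → 1  (bit 2 = 1)
position 0: 001 → 0  (bit 1 = 0)
position 9: 000 → 1  (bit 0 = 1)
bits b7..b0 = 11000101 = 197

197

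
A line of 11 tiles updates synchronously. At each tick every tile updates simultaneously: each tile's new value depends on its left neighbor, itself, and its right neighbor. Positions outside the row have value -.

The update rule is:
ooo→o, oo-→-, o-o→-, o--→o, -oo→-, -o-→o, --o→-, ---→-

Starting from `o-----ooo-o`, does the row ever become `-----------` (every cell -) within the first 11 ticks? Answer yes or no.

oo-----o--o
--o----oo-o
--oo------o
----o-----o
----oo----o
------o---o
------oo--o
--------o-o
--------o-o  (fixed point — unchanged through tick 11)
tick 11 is --------o-o, still not uniform -

no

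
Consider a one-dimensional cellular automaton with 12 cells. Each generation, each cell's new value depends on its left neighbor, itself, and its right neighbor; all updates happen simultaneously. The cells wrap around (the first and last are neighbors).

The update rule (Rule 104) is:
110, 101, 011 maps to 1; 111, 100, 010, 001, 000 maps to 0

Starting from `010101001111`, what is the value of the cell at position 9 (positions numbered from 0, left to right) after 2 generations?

generation 1: 101010001001
generation 2: 110100000001
position 9 holds 0

0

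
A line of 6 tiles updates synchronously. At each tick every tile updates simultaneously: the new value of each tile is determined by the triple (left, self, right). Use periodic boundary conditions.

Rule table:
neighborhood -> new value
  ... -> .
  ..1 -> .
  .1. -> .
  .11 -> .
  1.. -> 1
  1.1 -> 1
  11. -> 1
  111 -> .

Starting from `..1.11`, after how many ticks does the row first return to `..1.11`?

tick 1: 1..1.1
tick 2: 11..1.
tick 3: .11..1
tick 4: 1.11..
tick 5: .1.11.
tick 6: ..1.11

6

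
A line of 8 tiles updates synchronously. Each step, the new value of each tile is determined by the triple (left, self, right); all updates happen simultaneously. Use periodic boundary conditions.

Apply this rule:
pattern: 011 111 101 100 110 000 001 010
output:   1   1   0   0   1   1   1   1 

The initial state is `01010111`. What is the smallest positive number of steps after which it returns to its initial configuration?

01010111

1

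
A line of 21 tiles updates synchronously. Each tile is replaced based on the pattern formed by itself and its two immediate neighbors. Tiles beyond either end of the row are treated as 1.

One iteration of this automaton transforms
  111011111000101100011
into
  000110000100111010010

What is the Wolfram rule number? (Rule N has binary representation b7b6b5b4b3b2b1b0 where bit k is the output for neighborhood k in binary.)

60

position 0: 111 → 0  (bit 7 = 0)
position 2: 110 → 0  (bit 6 = 0)
position 3: 101 → 1  (bit 5 = 1)
position 9: 100 → 1  (bit 4 = 1)
position 4: 011 → 1  (bit 3 = 1)
position 12: 010 → 1  (bit 2 = 1)
position 11: 001 → 0  (bit 1 = 0)
position 10: 000 → 0  (bit 0 = 0)
bits b7..b0 = 00111100 = 60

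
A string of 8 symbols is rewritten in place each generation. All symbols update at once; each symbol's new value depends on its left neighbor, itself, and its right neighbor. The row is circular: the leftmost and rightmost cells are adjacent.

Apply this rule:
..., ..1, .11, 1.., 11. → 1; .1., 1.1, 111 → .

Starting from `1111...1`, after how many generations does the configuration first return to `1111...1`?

2

...11111
1111...1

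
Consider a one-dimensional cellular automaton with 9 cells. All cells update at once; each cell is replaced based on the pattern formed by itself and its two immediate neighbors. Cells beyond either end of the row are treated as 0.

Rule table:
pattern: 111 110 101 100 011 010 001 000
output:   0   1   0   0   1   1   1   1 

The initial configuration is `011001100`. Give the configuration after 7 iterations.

111011101
101010101
101010101  (fixed point — unchanged through iteration 7)

101010101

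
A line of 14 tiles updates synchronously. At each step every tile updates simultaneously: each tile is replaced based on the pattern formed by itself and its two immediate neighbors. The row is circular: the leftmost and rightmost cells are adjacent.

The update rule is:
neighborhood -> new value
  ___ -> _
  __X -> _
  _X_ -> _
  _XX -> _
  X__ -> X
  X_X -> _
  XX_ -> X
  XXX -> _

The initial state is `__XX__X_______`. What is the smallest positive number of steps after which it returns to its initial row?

14

___XX__X______
____XX__X_____
_____XX__X____
______XX__X___
_______XX__X__
________XX__X_
_________XX__X
X_________XX__
_X_________XX_
__X_________XX
X__X_________X
XX__X_________
_XX__X________
__XX__X_______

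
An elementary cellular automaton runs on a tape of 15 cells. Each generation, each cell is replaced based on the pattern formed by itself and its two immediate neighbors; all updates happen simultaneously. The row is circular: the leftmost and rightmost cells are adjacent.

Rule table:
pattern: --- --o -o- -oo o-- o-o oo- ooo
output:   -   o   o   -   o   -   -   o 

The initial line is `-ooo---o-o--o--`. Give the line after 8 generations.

o-o-o-oo-ooooo-
o-o-o-----ooo--
o-o-oo---o-o-oo
--o---o-oo-o--o
oooo-oo----oooo
ooo----o--o-ooo
oo-o--ooooo--oo
o--ooo-ooo-oo-o

o--ooo-ooo-oo-o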